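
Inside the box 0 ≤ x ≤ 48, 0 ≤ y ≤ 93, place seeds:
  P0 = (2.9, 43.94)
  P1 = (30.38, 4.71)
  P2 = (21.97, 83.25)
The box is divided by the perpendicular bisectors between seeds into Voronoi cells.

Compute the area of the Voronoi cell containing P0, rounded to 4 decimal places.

Area of P0's cell: 1368.1940

1. box [0,48]×[0,93]: [(0, 0) (48, 0) (48, 93) (0, 93)]
2. ⊥bis P0·P1 via (16.64,24.325): [(0, 12.6689) (48, 46.2922) (48, 93) (0, 93)]  |A|=3048.9329
3. ⊥bis P0·P2 via (12.435,63.595): [(0, 69.6274) (0, 12.6689) (48, 46.2922) (48, 46.3418)]  |A|=1368.194
4. canonical 4-gon: [(0, 69.6274) (0, 12.6689) (48, 46.2922) (48, 46.3418)]
5. shoelace: 1368.194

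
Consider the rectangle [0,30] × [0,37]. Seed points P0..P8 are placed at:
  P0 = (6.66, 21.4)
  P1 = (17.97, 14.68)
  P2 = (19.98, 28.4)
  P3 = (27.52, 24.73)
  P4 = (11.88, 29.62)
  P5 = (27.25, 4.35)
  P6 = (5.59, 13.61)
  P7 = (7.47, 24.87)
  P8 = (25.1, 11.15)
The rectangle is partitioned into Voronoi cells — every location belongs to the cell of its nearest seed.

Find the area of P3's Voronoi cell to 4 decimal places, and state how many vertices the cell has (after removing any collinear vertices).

Area of P3's cell: 103.3359 (5 vertices)

1. box [0,30]×[0,37]: [(0, 0) (30, 0) (30, 37) (0, 37)]
2. ⊥bis P3·P0 via (17.09,23.065): [(20.772, 0) (30, 0) (30, 37) (14.8655, 37)]  |A|=450.7067
3. ⊥bis P3·P1 via (22.745,19.705): [(16.7111, 25.4387) (30, 12.8109) (30, 37) (14.8655, 37)]  |A|=248.2105
4. ⊥bis P3·P2 via (23.75,26.565): [(21.1491, 21.2215) (30, 12.8109) (30, 37) (28.8291, 37)]  |A|=116.2848
5. ⊥bis P3·P4 via (19.7,27.175): [(21.1491, 21.2215) (30, 12.8109) (30, 37) (28.8291, 37)]  |A|=116.2848
6. ⊥bis P3·P5 via (27.385,14.54): [(21.1491, 21.2215) (28.1917, 14.5293) (30, 14.5054) (30, 37) (28.8291, 37)]  |A|=114.7528
7. ⊥bis P3·P6 via (16.555,19.17): [(21.1491, 21.2215) (28.1917, 14.5293) (30, 14.5054) (30, 37) (28.8291, 37)]  |A|=114.7528
8. ⊥bis P3·P7 via (17.495,24.8): [(21.1491, 21.2215) (28.1917, 14.5293) (30, 14.5054) (30, 37) (28.8291, 37)]  |A|=114.7528
9. ⊥bis P3·P8 via (26.31,17.94): [(21.1491, 21.2215) (24.2083, 18.3145) (30, 17.2824) (30, 37) (28.8291, 37)]  |A|=103.3359
10. canonical 5-gon: [(21.1491, 21.2215) (24.2083, 18.3145) (30, 17.2824) (30, 37) (28.8291, 37)]
11. shoelace: 103.3359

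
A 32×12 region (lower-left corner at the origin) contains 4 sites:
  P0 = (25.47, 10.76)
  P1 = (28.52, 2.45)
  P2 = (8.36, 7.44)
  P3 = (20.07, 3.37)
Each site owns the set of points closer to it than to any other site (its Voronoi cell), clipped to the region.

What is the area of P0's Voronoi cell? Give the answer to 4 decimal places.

Area of P0's cell: 63.2498

1. box [0,32]×[0,12]: [(0, 0) (32, 0) (32, 12) (0, 12)]
2. ⊥bis P0·P1 via (26.995,6.605): [(0, 0) (8.9991, 0) (32, 8.442) (32, 12) (0, 12)]  |A|=286.9134
3. ⊥bis P0·P2 via (16.915,9.1): [(18.0371, 3.3172) (32, 8.442) (32, 12) (16.3523, 12)]  |A|=92.7732
4. ⊥bis P0·P3 via (22.77,7.065): [(16.4078, 11.714) (24.6017, 5.7266) (32, 8.442) (32, 12) (16.3523, 12)]  |A|=63.2498
5. canonical 5-gon: [(16.4078, 11.714) (24.6017, 5.7266) (32, 8.442) (32, 12) (16.3523, 12)]
6. shoelace: 63.2498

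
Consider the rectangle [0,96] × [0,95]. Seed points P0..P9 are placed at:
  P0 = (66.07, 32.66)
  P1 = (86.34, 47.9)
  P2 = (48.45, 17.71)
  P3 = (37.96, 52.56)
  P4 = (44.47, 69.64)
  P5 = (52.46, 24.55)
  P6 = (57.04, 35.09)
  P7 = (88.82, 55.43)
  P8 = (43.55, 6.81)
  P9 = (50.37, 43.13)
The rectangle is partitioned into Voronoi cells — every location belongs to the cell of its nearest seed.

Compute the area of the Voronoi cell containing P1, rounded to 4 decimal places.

1. box [0,96]×[0,95]: [(0, 0) (96, 0) (96, 95) (0, 95)]
2. ⊥bis P1·P0 via (76.205,40.28): [(96, 13.9516) (96, 95) (35.0638, 95)]  |A|=2469.3918
3. ⊥bis P1·P2 via (67.395,32.805): [(96, 13.9516) (96, 95) (35.0638, 95)]  |A|=2469.3918
4. ⊥bis P1·P3 via (62.15,50.23): [(62.8966, 57.9809) (96, 13.9516) (96, 95) (66.4623, 95)]  |A|=1888.2195
5. ⊥bis P1·P4 via (65.405,58.77): [(64.138, 56.3298) (96, 13.9516) (96, 95) (84.2166, 95)]  |A|=1519.017
6. ⊥bis P1·P5 via (69.4,36.225): [(64.138, 56.3298) (96, 13.9516) (96, 95) (84.2166, 95)]  |A|=1519.017
7. ⊥bis P1·P6 via (71.69,41.495): [(64.7168, 57.4446) (66.6857, 52.9411) (96, 13.9516) (96, 95) (84.2166, 95)]  |A|=1516.6161
8. ⊥bis P1·P7 via (87.58,51.665): [(65.4929, 58.9394) (64.7168, 57.4446) (66.6857, 52.9411) (96, 13.9516) (96, 48.8919)]  |A|=600.8453
9. ⊥bis P1·P8 via (64.945,27.355): [(65.4929, 58.9394) (64.7168, 57.4446) (66.6857, 52.9411) (96, 13.9516) (96, 48.8919)]  |A|=600.8453
10. ⊥bis P1·P9 via (68.355,45.515): [(66.6242, 58.5668) (67.5168, 51.8358) (96, 13.9516) (96, 48.8919)]  |A|=592.1519
11. canonical 4-gon: [(66.6242, 58.5668) (67.5168, 51.8358) (96, 13.9516) (96, 48.8919)]
12. shoelace: 592.1519

Area of P1's cell: 592.1519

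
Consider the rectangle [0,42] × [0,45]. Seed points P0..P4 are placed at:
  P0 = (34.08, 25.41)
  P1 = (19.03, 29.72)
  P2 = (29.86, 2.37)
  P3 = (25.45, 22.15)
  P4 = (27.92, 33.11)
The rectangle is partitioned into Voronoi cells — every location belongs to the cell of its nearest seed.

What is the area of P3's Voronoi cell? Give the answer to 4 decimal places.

Area of P3's cell: 311.7961

1. box [0,42]×[0,45]: [(0, 0) (42, 0) (42, 45) (0, 45)]
2. ⊥bis P3·P0 via (29.765,23.78): [(0, 0) (38.7479, 0) (21.7491, 45) (0, 45)]  |A|=1361.1835
3. ⊥bis P3·P1 via (22.24,25.935): [(0, 7.0736) (0, 0) (38.7479, 0) (27.3226, 30.2455)]  |A|=682.6103
4. ⊥bis P3·P2 via (27.655,12.26): [(0, 7.0736) (0, 6.0942) (33.6148, 13.5887) (27.3226, 30.2455)]  |A|=316.914
5. ⊥bis P3·P4 via (26.685,27.63): [(24.7522, 28.0656) (0, 7.0736) (0, 6.0942) (33.6148, 13.5887) (28.4619, 27.2295)]  |A|=311.7961
6. canonical 5-gon: [(24.7522, 28.0656) (0, 7.0736) (0, 6.0942) (33.6148, 13.5887) (28.4619, 27.2295)]
7. shoelace: 311.7961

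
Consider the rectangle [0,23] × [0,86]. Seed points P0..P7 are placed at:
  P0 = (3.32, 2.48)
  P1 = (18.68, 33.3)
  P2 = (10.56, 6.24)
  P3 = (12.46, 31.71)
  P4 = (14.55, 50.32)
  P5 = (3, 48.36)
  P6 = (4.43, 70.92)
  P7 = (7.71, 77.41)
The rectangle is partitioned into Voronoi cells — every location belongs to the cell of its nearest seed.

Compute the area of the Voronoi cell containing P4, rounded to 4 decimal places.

Area of P4's cell: 314.7819

1. box [0,23]×[0,86]: [(0, 0) (23, 0) (23, 86) (0, 86)]
2. ⊥bis P4·P0 via (8.935,26.4): [(0, 28.4974) (23, 23.0984) (23, 86) (0, 86)]  |A|=1384.6485
3. ⊥bis P4·P1 via (16.615,41.81): [(0, 37.7783) (23, 43.3594) (23, 86) (0, 86)]  |A|=1044.9172
4. ⊥bis P4·P2 via (12.555,28.28): [(0, 37.7783) (23, 43.3594) (23, 86) (0, 86)]  |A|=1044.9172
5. ⊥bis P4·P3 via (13.505,41.015): [(0, 42.5317) (13.3914, 41.0278) (23, 43.3594) (23, 86) (0, 86)]  |A|=1013.09
6. ⊥bis P4·P5 via (8.775,49.34): [(10.1233, 41.3948) (13.3914, 41.0278) (23, 43.3594) (23, 86) (2.5539, 86)]  |A|=736.1102
7. ⊥bis P4·P6 via (9.49,60.62): [(7.0631, 59.4278) (10.1233, 41.3948) (13.3914, 41.0278) (23, 43.3594) (23, 67.257)]  |A|=315.1084
8. ⊥bis P4·P7 via (11.13,63.865): [(21.3462, 66.4445) (7.0631, 59.4278) (10.1233, 41.3948) (13.3914, 41.0278) (23, 43.3594) (23, 66.8621)]  |A|=314.7819
9. canonical 6-gon: [(21.3462, 66.4445) (7.0631, 59.4278) (10.1233, 41.3948) (13.3914, 41.0278) (23, 43.3594) (23, 66.8621)]
10. shoelace: 314.7819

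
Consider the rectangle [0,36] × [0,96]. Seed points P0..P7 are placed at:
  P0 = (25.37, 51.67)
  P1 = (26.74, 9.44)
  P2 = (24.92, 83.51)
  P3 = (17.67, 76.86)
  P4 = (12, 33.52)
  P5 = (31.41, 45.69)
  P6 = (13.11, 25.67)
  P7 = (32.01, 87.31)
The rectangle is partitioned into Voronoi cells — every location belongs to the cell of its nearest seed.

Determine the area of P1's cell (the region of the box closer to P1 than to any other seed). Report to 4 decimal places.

Area of P1's cell: 563.8699

1. box [0,36]×[0,96]: [(0, 0) (36, 0) (36, 96) (0, 96)]
2. ⊥bis P1·P0 via (26.055,30.555): [(0, 29.7097) (0, 0) (36, 0) (36, 30.8776)]  |A|=1090.5726
3. ⊥bis P1·P2 via (25.83,46.475): [(0, 29.7097) (0, 0) (36, 0) (36, 30.8776)]  |A|=1090.5726
4. ⊥bis P1·P3 via (22.205,43.15): [(0, 29.7097) (0, 0) (36, 0) (36, 30.8776)]  |A|=1090.5726
5. ⊥bis P1·P4 via (19.37,21.48): [(34.6509, 30.8339) (0, 9.6231) (0, 0) (36, 0) (36, 30.8776)]  |A|=742.5624
6. ⊥bis P1·P5 via (29.075,27.565): [(29.2698, 27.5399) (0, 9.6231) (0, 0) (36, 0) (36, 26.6729)]  |A|=726.3088
7. ⊥bis P1·P6 via (19.925,17.555): [(31.4761, 27.2557) (0, 0.8219) (0, 0) (36, 0) (36, 26.6729)]  |A|=563.8699
8. ⊥bis P1·P7 via (29.375,48.375): [(31.4761, 27.2557) (0, 0.8219) (0, 0) (36, 0) (36, 26.6729)]  |A|=563.8699
9. canonical 5-gon: [(31.4761, 27.2557) (0, 0.8219) (0, 0) (36, 0) (36, 26.6729)]
10. shoelace: 563.8699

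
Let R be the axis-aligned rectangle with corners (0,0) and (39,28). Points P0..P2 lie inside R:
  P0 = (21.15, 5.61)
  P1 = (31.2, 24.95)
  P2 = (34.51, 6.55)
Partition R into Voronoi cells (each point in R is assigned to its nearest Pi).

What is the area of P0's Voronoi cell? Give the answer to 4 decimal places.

Area of P0's cell: 600.5568

1. box [0,39]×[0,28]: [(0, 0) (39, 0) (39, 28) (0, 28)]
2. ⊥bis P0·P1 via (26.175,15.28): [(0, 0) (39, 0) (39, 8.6155) (1.6969, 28) (0, 28)]  |A|=730.4493
3. ⊥bis P0·P2 via (27.83,6.08): [(0, 0) (28.2578, 0) (27.2209, 14.7365) (1.6969, 28) (0, 28)]  |A|=600.5568
4. canonical 5-gon: [(0, 0) (28.2578, 0) (27.2209, 14.7365) (1.6969, 28) (0, 28)]
5. shoelace: 600.5568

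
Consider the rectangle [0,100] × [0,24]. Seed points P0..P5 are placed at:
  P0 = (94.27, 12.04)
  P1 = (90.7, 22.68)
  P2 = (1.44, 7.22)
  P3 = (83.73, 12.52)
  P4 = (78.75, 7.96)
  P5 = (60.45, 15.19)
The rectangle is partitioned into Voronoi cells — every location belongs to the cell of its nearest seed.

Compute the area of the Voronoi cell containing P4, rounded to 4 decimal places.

1. box [0,100]×[0,24]: [(0, 0) (100, 0) (100, 24) (0, 24)]
2. ⊥bis P4·P0 via (86.51,10): [(0, 0) (89.1389, 0) (82.8296, 24) (0, 24)]  |A|=2063.6214
3. ⊥bis P4·P1 via (84.725,15.32): [(0, 0) (89.1389, 0) (85.2163, 14.9212) (74.033, 24) (0, 24)]  |A|=2023.69
4. ⊥bis P4·P2 via (40.095,7.59): [(40.1677, 0) (89.1389, 0) (85.2163, 14.9212) (74.033, 24) (39.9379, 24)]  |A|=1062.423
5. ⊥bis P4·P3 via (81.24,10.24): [(40.1677, 0) (89.1389, 0) (88.5438, 2.2634) (68.6405, 24) (39.9379, 24)]  |A|=948.1434
6. ⊥bis P4·P5 via (69.6,11.575): [(65.0269, 0) (89.1389, 0) (88.5438, 2.2634) (72.74, 19.5228)]  |A|=248.1173
7. canonical 4-gon: [(65.0269, 0) (89.1389, 0) (88.5438, 2.2634) (72.74, 19.5228)]
8. shoelace: 248.1173

Area of P4's cell: 248.1173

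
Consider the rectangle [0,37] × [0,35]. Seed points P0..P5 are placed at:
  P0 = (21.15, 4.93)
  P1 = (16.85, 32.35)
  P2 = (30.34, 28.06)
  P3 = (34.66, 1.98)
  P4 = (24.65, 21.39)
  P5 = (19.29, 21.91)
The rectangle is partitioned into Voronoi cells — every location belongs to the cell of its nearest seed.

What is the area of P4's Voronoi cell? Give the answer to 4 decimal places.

1. box [0,37]×[0,35]: [(0, 0) (37, 0) (37, 35) (0, 35)]
2. ⊥bis P4·P0 via (22.9,13.16): [(0, 18.0294) (37, 10.1618) (37, 35) (0, 35)]  |A|=773.4627
3. ⊥bis P4·P1 via (20.75,26.87): [(6.412, 16.666) (37, 10.1618) (37, 35) (32.1737, 35)]  |A|=424.1179
4. ⊥bis P4·P2 via (27.495,24.725): [(23.0564, 28.5114) (6.412, 16.666) (37, 10.1618) (37, 16.6165)]  |A|=280.2944
5. ⊥bis P4·P3 via (29.655,11.685): [(23.0564, 28.5114) (6.412, 16.666) (29.7081, 11.7124) (37, 15.4729) (37, 16.6165)]  |A|=260.9303
6. ⊥bis P4·P5 via (21.97,21.65): [(23.0564, 28.5114) (22.6045, 28.1898) (21.1818, 13.5254) (29.7081, 11.7124) (37, 15.4729) (37, 16.6165)]  |A|=150.4011
7. canonical 6-gon: [(23.0564, 28.5114) (22.6045, 28.1898) (21.1818, 13.5254) (29.7081, 11.7124) (37, 15.4729) (37, 16.6165)]
8. shoelace: 150.4011

Area of P4's cell: 150.4011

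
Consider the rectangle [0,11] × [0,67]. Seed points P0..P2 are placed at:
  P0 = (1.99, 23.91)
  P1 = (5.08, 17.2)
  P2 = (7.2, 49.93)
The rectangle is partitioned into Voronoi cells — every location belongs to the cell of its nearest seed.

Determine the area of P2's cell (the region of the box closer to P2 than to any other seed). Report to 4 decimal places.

1. box [0,11]×[0,67]: [(0, 0) (11, 0) (11, 67) (0, 67)]
2. ⊥bis P2·P0 via (4.595,36.92): [(0, 37.8401) (11, 35.6375) (11, 67) (0, 67)]  |A|=332.8733
3. ⊥bis P2·P1 via (6.14,33.565): [(0, 37.8401) (11, 35.6375) (11, 67) (0, 67)]  |A|=332.8733
4. canonical 4-gon: [(0, 37.8401) (11, 35.6375) (11, 67) (0, 67)]
5. shoelace: 332.8733

Area of P2's cell: 332.8733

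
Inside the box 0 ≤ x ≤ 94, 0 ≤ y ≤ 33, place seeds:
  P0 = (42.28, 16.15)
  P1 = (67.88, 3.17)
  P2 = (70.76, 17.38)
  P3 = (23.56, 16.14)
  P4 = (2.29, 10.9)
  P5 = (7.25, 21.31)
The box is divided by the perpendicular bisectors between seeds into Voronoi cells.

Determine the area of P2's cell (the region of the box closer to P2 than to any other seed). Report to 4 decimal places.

Area of P2's cell: 902.2156

1. box [0,94]×[0,33]: [(0, 0) (94, 0) (94, 33) (0, 33)]
2. ⊥bis P2·P0 via (56.52,16.765): [(57.2441, 0) (94, 0) (94, 33) (55.8188, 33)]  |A|=1236.4623
3. ⊥bis P2·P1 via (69.32,10.275): [(56.6897, 12.8348) (94, 5.273) (94, 33) (55.8188, 33)]  |A|=902.2156
4. ⊥bis P2·P3 via (47.16,16.76): [(56.6897, 12.8348) (94, 5.273) (94, 33) (55.8188, 33)]  |A|=902.2156
5. ⊥bis P2·P4 via (36.525,14.14): [(56.6897, 12.8348) (94, 5.273) (94, 33) (55.8188, 33)]  |A|=902.2156
6. ⊥bis P2·P5 via (39.005,19.345): [(56.6897, 12.8348) (94, 5.273) (94, 33) (55.8188, 33)]  |A|=902.2156
7. canonical 4-gon: [(56.6897, 12.8348) (94, 5.273) (94, 33) (55.8188, 33)]
8. shoelace: 902.2156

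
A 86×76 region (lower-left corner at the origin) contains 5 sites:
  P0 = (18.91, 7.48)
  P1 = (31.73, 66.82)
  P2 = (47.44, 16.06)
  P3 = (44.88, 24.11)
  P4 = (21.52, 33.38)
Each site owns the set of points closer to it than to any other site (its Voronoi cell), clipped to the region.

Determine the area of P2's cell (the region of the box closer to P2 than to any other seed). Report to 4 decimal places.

1. box [0,86]×[0,76]: [(0, 0) (86, 0) (86, 76) (0, 76)]
2. ⊥bis P2·P0 via (33.175,11.77): [(36.7147, 0) (86, 0) (86, 76) (13.8587, 76)]  |A|=4614.2113
3. ⊥bis P2·P1 via (39.585,41.44): [(25.5578, 37.0986) (36.7147, 0) (86, 0) (86, 55.8052)]  |A|=2600.706
4. ⊥bis P2·P3 via (46.16,20.085): [(32.0261, 15.5902) (36.7147, 0) (86, 0) (86, 32.7546)]  |A|=1268.1323
5. ⊥bis P2·P4 via (34.48,24.72): [(32.0261, 15.5902) (36.7147, 0) (86, 0) (86, 32.7546)]  |A|=1268.1323
6. canonical 4-gon: [(32.0261, 15.5902) (36.7147, 0) (86, 0) (86, 32.7546)]
7. shoelace: 1268.1323

Area of P2's cell: 1268.1323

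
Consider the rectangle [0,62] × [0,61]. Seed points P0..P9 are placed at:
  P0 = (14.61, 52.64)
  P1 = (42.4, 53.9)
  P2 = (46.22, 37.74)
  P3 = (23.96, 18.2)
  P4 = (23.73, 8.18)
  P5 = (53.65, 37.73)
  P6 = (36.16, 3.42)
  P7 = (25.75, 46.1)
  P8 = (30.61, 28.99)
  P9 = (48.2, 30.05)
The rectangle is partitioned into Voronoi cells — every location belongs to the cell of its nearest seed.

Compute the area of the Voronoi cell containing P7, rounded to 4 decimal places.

1. box [0,62]×[0,61]: [(0, 0) (62, 0) (62, 61) (0, 61)]
2. ⊥bis P7·P0 via (20.18,49.37): [(0, 14.9961) (0, 0) (62, 0) (62, 61) (27.0077, 61)]  |A|=3160.7712
3. ⊥bis P7·P1 via (34.075,50): [(0, 14.9961) (0, 0) (57.4984, 0) (28.9218, 61) (27.0077, 61)]  |A|=2014.5895
4. ⊥bis P7·P2 via (35.985,41.92): [(0, 14.9961) (0, 0) (18.8648, 0) (36.8584, 44.0585) (28.9218, 61) (27.0077, 61)]  |A|=1163.5182
5. ⊥bis P7·P3 via (24.855,32.15): [(10.6072, 33.0641) (31.8126, 31.7036) (36.8584, 44.0585) (28.9218, 61) (27.0077, 61)]  |A|=427.1601
6. ⊥bis P7·P4 via (24.74,27.14): [(10.6072, 33.0641) (31.8126, 31.7036) (36.8584, 44.0585) (28.9218, 61) (27.0077, 61)]  |A|=427.1601
7. ⊥bis P7·P5 via (39.7,41.915): [(10.6072, 33.0641) (31.8126, 31.7036) (36.8584, 44.0585) (28.9218, 61) (27.0077, 61)]  |A|=427.1601
8. ⊥bis P7·P6 via (30.955,24.76): [(10.6072, 33.0641) (31.8126, 31.7036) (36.8584, 44.0585) (28.9218, 61) (27.0077, 61)]  |A|=427.1601
9. ⊥bis P7·P8 via (28.18,37.545): [(10.6072, 33.0641) (12.0735, 32.97) (34.988, 39.4788) (36.8584, 44.0585) (28.9218, 61) (27.0077, 61)]  |A|=348.4121
10. ⊥bis P7·P9 via (36.975,38.075): [(10.6072, 33.0641) (12.0735, 32.97) (34.988, 39.4788) (36.8584, 44.0585) (28.9218, 61) (27.0077, 61)]  |A|=348.4121
11. canonical 6-gon: [(10.6072, 33.0641) (12.0735, 32.97) (34.988, 39.4788) (36.8584, 44.0585) (28.9218, 61) (27.0077, 61)]
12. shoelace: 348.4121

Area of P7's cell: 348.4121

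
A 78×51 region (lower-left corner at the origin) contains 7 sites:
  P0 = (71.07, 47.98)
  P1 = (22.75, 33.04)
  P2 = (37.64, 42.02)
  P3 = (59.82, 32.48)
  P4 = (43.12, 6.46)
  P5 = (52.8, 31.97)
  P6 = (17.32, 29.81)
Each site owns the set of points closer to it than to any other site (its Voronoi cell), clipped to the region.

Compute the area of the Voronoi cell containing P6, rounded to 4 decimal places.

1. box [0,78]×[0,51]: [(0, 0) (78, 0) (78, 51) (0, 51)]
2. ⊥bis P6·P0 via (44.195,38.895): [(0, 0) (57.3433, 0) (40.1029, 51) (0, 51)]  |A|=2484.8798
3. ⊥bis P6·P1 via (20.035,31.425): [(0, 0) (38.728, 0) (8.3909, 51) (0, 51)]  |A|=1201.5318
4. ⊥bis P6·P2 via (27.48,35.915): [(0, 0) (38.728, 0) (8.3909, 51) (0, 51)]  |A|=1201.5318
5. ⊥bis P6·P3 via (38.57,31.145): [(0, 0) (38.728, 0) (8.3909, 51) (0, 51)]  |A|=1201.5318
6. ⊥bis P6·P4 via (30.22,18.135): [(0, 0) (13.8071, 0) (28.8445, 16.6152) (8.3909, 51) (0, 51)]  |A|=994.4996
7. ⊥bis P6·P5 via (35.06,30.89): [(0, 0) (13.8071, 0) (28.8445, 16.6152) (8.3909, 51) (0, 51)]  |A|=994.4996
8. canonical 5-gon: [(0, 0) (13.8071, 0) (28.8445, 16.6152) (8.3909, 51) (0, 51)]
9. shoelace: 994.4996

Area of P6's cell: 994.4996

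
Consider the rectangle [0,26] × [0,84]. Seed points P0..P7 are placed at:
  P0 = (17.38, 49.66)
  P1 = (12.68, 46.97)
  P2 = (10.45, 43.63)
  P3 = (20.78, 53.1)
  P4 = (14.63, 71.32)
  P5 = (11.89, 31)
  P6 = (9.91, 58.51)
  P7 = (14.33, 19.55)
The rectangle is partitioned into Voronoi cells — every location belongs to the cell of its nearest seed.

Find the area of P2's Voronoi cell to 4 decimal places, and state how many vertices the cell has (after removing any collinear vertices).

1. box [0,26]×[0,84]: [(0, 0) (26, 0) (26, 84) (0, 84)]
2. ⊥bis P2·P0 via (13.915,46.645): [(0, 62.6369) (0, 0) (26, 0) (26, 32.7563)]  |A|=1240.1107
3. ⊥bis P2·P1 via (11.565,45.3): [(19.9658, 39.6911) (0, 53.0215) (0, 0) (26, 0) (26, 32.7563)]  |A|=1144.1218
4. ⊥bis P2·P3 via (15.615,48.365): [(19.9658, 39.6911) (0, 53.0215) (0, 0) (26, 0) (26, 32.7563)]  |A|=1144.1218
5. ⊥bis P2·P4 via (12.54,57.475): [(19.9658, 39.6911) (0, 53.0215) (0, 0) (26, 0) (26, 32.7563)]  |A|=1144.1218
6. ⊥bis P2·P5 via (11.17,37.315): [(21.0529, 38.4418) (19.9658, 39.6911) (0, 53.0215) (0, 36.0415)]  |A|=183.9657
7. ⊥bis P2·P6 via (10.18,51.07): [(21.0529, 38.4418) (19.9658, 39.6911) (3.2971, 50.8202) (0, 50.7006) (0, 36.0415)]  |A|=180.1395
8. ⊥bis P2·P7 via (12.39,31.59): [(21.0529, 38.4418) (19.9658, 39.6911) (3.2971, 50.8202) (0, 50.7006) (0, 36.0415)]  |A|=180.1395
9. canonical 5-gon: [(21.0529, 38.4418) (19.9658, 39.6911) (3.2971, 50.8202) (0, 50.7006) (0, 36.0415)]
10. shoelace: 180.1395

Area of P2's cell: 180.1395 (5 vertices)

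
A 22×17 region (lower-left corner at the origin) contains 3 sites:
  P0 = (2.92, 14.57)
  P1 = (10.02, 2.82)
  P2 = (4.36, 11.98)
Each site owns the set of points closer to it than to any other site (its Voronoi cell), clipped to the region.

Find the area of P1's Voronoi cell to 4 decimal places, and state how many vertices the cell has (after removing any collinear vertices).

Area of P1's cell: 214.5927 (4 vertices)

1. box [0,22]×[0,17]: [(0, 0) (22, 0) (22, 17) (0, 17)]
2. ⊥bis P1·P0 via (6.47,8.695): [(0, 4.7855) (0, 0) (22, 0) (22, 17) (20.2142, 17)]  |A|=250.5466
3. ⊥bis P1·P2 via (7.19,7.4): [(0, 2.9573) (0, 0) (22, 0) (22, 16.5512)]  |A|=214.5927
4. canonical 4-gon: [(0, 2.9573) (0, 0) (22, 0) (22, 16.5512)]
5. shoelace: 214.5927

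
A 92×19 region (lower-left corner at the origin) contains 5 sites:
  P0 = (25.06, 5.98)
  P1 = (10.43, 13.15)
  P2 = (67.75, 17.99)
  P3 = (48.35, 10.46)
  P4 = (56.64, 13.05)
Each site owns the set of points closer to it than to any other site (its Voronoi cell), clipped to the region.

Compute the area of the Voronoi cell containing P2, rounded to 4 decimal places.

1. box [0,92]×[0,19]: [(0, 0) (92, 0) (92, 19) (0, 19)]
2. ⊥bis P2·P0 via (46.405,11.985): [(49.7767, 0) (92, 0) (92, 19) (44.4315, 19)]  |A|=853.022
3. ⊥bis P2·P1 via (39.09,15.57): [(49.7767, 0) (92, 0) (92, 19) (44.4315, 19)]  |A|=853.022
4. ⊥bis P2·P3 via (58.05,14.225): [(63.5714, 0) (92, 0) (92, 19) (56.1966, 19)]  |A|=610.2043
5. ⊥bis P2·P4 via (62.195,15.52): [(69.0959, 0) (92, 0) (92, 19) (60.6476, 19)]  |A|=515.4366
6. canonical 4-gon: [(69.0959, 0) (92, 0) (92, 19) (60.6476, 19)]
7. shoelace: 515.4366

Area of P2's cell: 515.4366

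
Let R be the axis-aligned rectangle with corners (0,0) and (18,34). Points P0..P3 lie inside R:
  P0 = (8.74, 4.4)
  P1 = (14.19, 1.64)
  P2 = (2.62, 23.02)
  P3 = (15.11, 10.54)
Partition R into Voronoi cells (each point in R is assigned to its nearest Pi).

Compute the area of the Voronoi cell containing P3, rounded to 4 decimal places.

1. box [0,18]×[0,34]: [(0, 0) (18, 0) (18, 34) (0, 34)]
2. ⊥bis P3·P0 via (11.925,7.47): [(0, 19.8417) (18, 1.1674) (18, 34) (0, 34)]  |A|=422.9178
3. ⊥bis P3·P1 via (14.65,6.09): [(0, 19.8417) (13.1008, 6.2501) (18, 5.7437) (18, 34) (0, 34)]  |A|=411.7078
4. ⊥bis P3·P2 via (8.865,16.78): [(5.8549, 13.7675) (13.1008, 6.2501) (18, 5.7437) (18, 25.9223)]  |A|=139.1153
5. canonical 4-gon: [(5.8549, 13.7675) (13.1008, 6.2501) (18, 5.7437) (18, 25.9223)]
6. shoelace: 139.1153

Area of P3's cell: 139.1153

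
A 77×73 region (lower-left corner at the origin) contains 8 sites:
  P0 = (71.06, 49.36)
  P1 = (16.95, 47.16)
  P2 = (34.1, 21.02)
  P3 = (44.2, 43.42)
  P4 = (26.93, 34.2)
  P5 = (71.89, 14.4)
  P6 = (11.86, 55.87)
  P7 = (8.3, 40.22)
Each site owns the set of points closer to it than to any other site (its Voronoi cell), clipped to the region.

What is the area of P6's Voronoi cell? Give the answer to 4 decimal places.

1. box [0,77]×[0,73]: [(0, 0) (77, 0) (77, 73) (0, 73)]
2. ⊥bis P6·P0 via (41.46,52.615): [(0, 0) (35.6741, 0) (43.7017, 73) (0, 73)]  |A|=2897.2163
3. ⊥bis P6·P1 via (14.405,51.515): [(0, 43.0969) (43.1888, 68.3358) (43.7017, 73) (0, 73)]  |A|=747.6546
4. ⊥bis P6·P2 via (22.98,38.445): [(0, 43.0969) (43.1888, 68.3358) (43.7017, 73) (0, 73)]  |A|=747.6546
5. ⊥bis P6·P3 via (28.03,49.645): [(0, 43.0969) (32.9139, 62.3313) (37.021, 73) (0, 73)]  |A|=689.5958
6. ⊥bis P6·P4 via (19.395,45.035): [(0, 43.0969) (32.9139, 62.3313) (37.021, 73) (0, 73)]  |A|=689.5958
7. ⊥bis P6·P5 via (41.875,35.135): [(0, 43.0969) (32.9139, 62.3313) (37.021, 73) (0, 73)]  |A|=689.5958
8. ⊥bis P6·P7 via (10.08,48.045): [(0, 50.338) (8.919, 48.3091) (32.9139, 62.3313) (37.021, 73) (0, 73)]  |A|=657.3042
9. canonical 5-gon: [(0, 50.338) (8.919, 48.3091) (32.9139, 62.3313) (37.021, 73) (0, 73)]
10. shoelace: 657.3042

Area of P6's cell: 657.3042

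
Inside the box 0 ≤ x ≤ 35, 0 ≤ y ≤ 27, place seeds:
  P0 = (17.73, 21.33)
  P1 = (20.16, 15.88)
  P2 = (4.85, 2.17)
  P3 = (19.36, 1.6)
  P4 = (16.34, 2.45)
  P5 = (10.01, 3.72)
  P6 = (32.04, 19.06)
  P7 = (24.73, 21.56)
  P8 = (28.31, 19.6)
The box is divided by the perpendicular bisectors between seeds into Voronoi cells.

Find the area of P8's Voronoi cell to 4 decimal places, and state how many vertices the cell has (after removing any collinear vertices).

1. box [0,35]×[0,27]: [(0, 0) (35, 0) (35, 27) (0, 27)]
2. ⊥bis P8·P0 via (23.02,20.465): [(19.6736, 0) (35, 0) (35, 27) (24.0886, 27)]  |A|=354.21
3. ⊥bis P8·P1 via (24.235,17.74): [(23.0124, 20.4185) (32.3323, 0) (35, 0) (35, 27) (24.0886, 27)]  |A|=224.9746
4. ⊥bis P8·P2 via (16.58,10.885): [(23.0124, 20.4185) (32.3323, 0) (35, 0) (35, 27) (24.0886, 27)]  |A|=224.9746
5. ⊥bis P8·P3 via (23.835,10.6): [(23.0124, 20.4185) (28.5682, 8.2465) (35, 5.0485) (35, 27) (24.0886, 27)]  |A|=197.7394
6. ⊥bis P8·P4 via (22.325,11.025): [(23.0124, 20.4185) (28.5682, 8.2465) (35, 5.0485) (35, 27) (24.0886, 27)]  |A|=197.7394
7. ⊥bis P8·P5 via (19.16,11.66): [(23.0124, 20.4185) (28.5682, 8.2465) (35, 5.0485) (35, 27) (24.0886, 27)]  |A|=197.7394
8. ⊥bis P8·P6 via (30.175,19.33): [(23.0124, 20.4185) (28.5682, 8.2465) (28.5703, 8.2455) (31.2854, 27) (24.0886, 27)]  |A|=92.3357
9. ⊥bis P8·P7 via (26.52,20.58): [(24.567, 17.0127) (28.5682, 8.2465) (28.5703, 8.2455) (31.2854, 27) (30.0349, 27)]  |A|=55.6938
10. canonical 5-gon: [(24.567, 17.0127) (28.5682, 8.2465) (28.5703, 8.2455) (31.2854, 27) (30.0349, 27)]
11. shoelace: 55.6938

Area of P8's cell: 55.6938 (5 vertices)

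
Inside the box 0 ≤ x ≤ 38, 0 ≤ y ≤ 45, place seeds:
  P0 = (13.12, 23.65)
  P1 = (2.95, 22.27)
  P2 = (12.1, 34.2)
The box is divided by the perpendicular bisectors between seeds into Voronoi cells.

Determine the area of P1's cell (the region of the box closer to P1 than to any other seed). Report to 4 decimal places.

1. box [0,38]×[0,45]: [(0, 0) (38, 0) (38, 45) (0, 45)]
2. ⊥bis P1·P0 via (8.035,22.96): [(0, 0) (11.1505, 0) (5.0443, 45) (0, 45)]  |A|=364.3838
3. ⊥bis P1·P2 via (7.525,28.235): [(0, 34.0065) (0, 0) (11.1505, 0) (7.2953, 28.4112)]  |A|=282.4435
4. canonical 4-gon: [(0, 34.0065) (0, 0) (11.1505, 0) (7.2953, 28.4112)]
5. shoelace: 282.4435

Area of P1's cell: 282.4435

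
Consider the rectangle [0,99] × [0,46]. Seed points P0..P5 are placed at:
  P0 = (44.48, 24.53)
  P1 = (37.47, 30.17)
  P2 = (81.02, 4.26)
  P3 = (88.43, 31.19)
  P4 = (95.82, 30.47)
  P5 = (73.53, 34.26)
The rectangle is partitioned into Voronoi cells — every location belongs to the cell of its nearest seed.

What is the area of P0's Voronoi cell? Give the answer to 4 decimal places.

Area of P0's cell: 980.2170

1. box [0,99]×[0,46]: [(0, 0) (99, 0) (99, 46) (0, 46)]
2. ⊥bis P0·P1 via (40.975,27.35): [(18.9701, 0) (99, 0) (99, 46) (55.9801, 46)]  |A|=2830.1434
3. ⊥bis P0·P2 via (62.75,14.395): [(18.9701, 0) (54.7646, 0) (80.2824, 46) (55.9801, 46)]  |A|=1382.224
4. ⊥bis P0·P3 via (66.455,27.86): [(18.9701, 0) (54.7646, 0) (67.2627, 22.5299) (63.7061, 46) (55.9801, 46)]  |A|=1187.7008
5. ⊥bis P0·P4 via (70.15,27.5): [(18.9701, 0) (54.7646, 0) (67.2627, 22.5299) (63.7061, 46) (55.9801, 46)]  |A|=1187.7008
6. ⊥bis P0·P5 via (59.005,29.395): [(54.189, 43.7738) (18.9701, 0) (54.7646, 0) (63.5475, 15.8327)]  |A|=980.217
7. canonical 4-gon: [(54.189, 43.7738) (18.9701, 0) (54.7646, 0) (63.5475, 15.8327)]
8. shoelace: 980.217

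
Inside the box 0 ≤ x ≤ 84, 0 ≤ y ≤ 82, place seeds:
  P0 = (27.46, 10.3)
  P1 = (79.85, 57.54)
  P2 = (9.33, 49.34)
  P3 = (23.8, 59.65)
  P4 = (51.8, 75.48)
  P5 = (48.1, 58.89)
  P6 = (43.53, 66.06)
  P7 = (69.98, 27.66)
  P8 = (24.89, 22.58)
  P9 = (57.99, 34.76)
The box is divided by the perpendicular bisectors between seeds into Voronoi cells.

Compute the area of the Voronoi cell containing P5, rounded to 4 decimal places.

1. box [0,84]×[0,82]: [(0, 0) (84, 0) (84, 82) (0, 82)]
2. ⊥bis P5·P0 via (37.78,34.595): [(0, 50.6431) (84, 14.9617) (84, 82) (0, 82)]  |A|=4132.5956
3. ⊥bis P5·P1 via (63.975,58.215): [(0, 50.6431) (62.5238, 24.0844) (64.9863, 82) (0, 82)]  |A|=2862.1368
4. ⊥bis P5·P2 via (28.715,54.115): [(33.0258, 36.6145) (62.5238, 24.0844) (64.9863, 82) (21.8462, 82)]  |A|=1848.5925
5. ⊥bis P5·P3 via (35.95,59.27): [(35.2124, 35.6857) (62.5238, 24.0844) (64.9863, 82) (36.6609, 82)]  |A|=1461.0994
6. ⊥bis P5·P4 via (49.95,67.185): [(36.2928, 70.2309) (35.2124, 35.6857) (62.5238, 24.0844) (64.2211, 64.0022)]  |A|=1040.71
7. ⊥bis P5·P6 via (45.815,62.475): [(52.361, 66.6473) (35.8516, 56.1246) (35.2124, 35.6857) (62.5238, 24.0844) (64.2211, 64.0022)]  |A|=926.5877
8. ⊥bis P5·P7 via (59.04,43.275): [(52.361, 66.6473) (35.8516, 56.1246) (35.2124, 35.6857) (43.3025, 32.2492) (63.4718, 46.3799) (64.2211, 64.0022)]  |A|=708.4427
9. ⊥bis P5·P8 via (36.495,40.735): [(52.361, 66.6473) (35.8516, 56.1246) (35.3923, 41.4398) (46.3882, 34.4111) (63.4718, 46.3799) (64.2211, 64.0022)]  |A|=662.1271
10. ⊥bis P5·P9 via (53.045,46.825): [(52.361, 66.6473) (35.8516, 56.1246) (35.3923, 41.4398) (37.1558, 40.3126) (63.676, 51.1822) (64.2211, 64.0022)]  |A|=493.8974
11. canonical 6-gon: [(52.361, 66.6473) (35.8516, 56.1246) (35.3923, 41.4398) (37.1558, 40.3126) (63.676, 51.1822) (64.2211, 64.0022)]
12. shoelace: 493.8974

Area of P5's cell: 493.8974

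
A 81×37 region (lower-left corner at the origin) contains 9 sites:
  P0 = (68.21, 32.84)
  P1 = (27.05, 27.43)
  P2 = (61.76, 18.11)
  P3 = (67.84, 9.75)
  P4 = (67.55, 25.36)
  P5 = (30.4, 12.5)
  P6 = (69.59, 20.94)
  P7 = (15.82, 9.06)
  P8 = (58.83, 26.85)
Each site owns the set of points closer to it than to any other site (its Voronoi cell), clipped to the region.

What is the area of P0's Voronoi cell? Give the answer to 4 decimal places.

1. box [0,81]×[0,37]: [(0, 0) (81, 0) (81, 37) (0, 37)]
2. ⊥bis P0·P1 via (47.63,30.135): [(51.5909, 0) (81, 0) (81, 37) (46.7277, 37)]  |A|=1178.1065
3. ⊥bis P0·P2 via (64.985,25.475): [(47.2201, 33.2539) (81, 18.4623) (81, 37) (46.7277, 37)]  |A|=377.2938
4. ⊥bis P0·P3 via (68.025,21.295): [(47.2201, 33.2539) (74.7781, 21.1868) (81, 21.0871) (81, 37) (46.7277, 37)]  |A|=369.1283
5. ⊥bis P0·P4 via (67.88,29.1): [(47.2201, 33.2539) (53.8868, 30.3347) (81, 27.9424) (81, 37) (46.7277, 37)]  |A|=248.7769
6. ⊥bis P0·P5 via (49.305,22.67): [(47.2201, 33.2539) (53.8868, 30.3347) (81, 27.9424) (81, 37) (46.7277, 37)]  |A|=248.7769
7. ⊥bis P0·P6 via (68.9,26.89): [(47.2201, 33.2539) (53.8868, 30.3347) (79.2819, 28.094) (81, 28.2932) (81, 37) (46.7277, 37)]  |A|=248.4756
8. ⊥bis P0·P7 via (42.015,20.95): [(47.2201, 33.2539) (53.8868, 30.3347) (79.2819, 28.094) (81, 28.2932) (81, 37) (46.7277, 37)]  |A|=248.4756
9. ⊥bis P0·P8 via (63.52,29.845): [(63.7638, 29.4632) (79.2819, 28.094) (81, 28.2932) (81, 37) (58.9509, 37)]  |A|=160.8483
10. canonical 5-gon: [(63.7638, 29.4632) (79.2819, 28.094) (81, 28.2932) (81, 37) (58.9509, 37)]
11. shoelace: 160.8483

Area of P0's cell: 160.8483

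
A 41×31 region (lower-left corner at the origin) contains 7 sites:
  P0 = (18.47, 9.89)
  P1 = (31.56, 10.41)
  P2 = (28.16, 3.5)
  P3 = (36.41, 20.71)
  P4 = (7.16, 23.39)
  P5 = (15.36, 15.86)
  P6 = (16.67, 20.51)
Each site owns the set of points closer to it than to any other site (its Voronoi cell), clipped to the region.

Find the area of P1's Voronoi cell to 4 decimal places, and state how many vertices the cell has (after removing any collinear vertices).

1. box [0,41]×[0,31]: [(0, 0) (41, 0) (41, 31) (0, 31)]
2. ⊥bis P1·P0 via (25.015,10.15): [(25.4182, 0) (41, 0) (41, 31) (24.1867, 31)]  |A|=502.1234
3. ⊥bis P1·P2 via (29.86,6.955): [(25.0479, 9.3228) (41, 1.4737) (41, 31) (24.1867, 31)]  |A|=417.7366
4. ⊥bis P1·P3 via (33.985,15.56): [(24.625, 19.9674) (25.0479, 9.3228) (41, 1.4737) (41, 12.2568)]  |A|=171.5296
5. ⊥bis P1·P4 via (19.36,16.9): [(24.625, 19.9674) (25.0479, 9.3228) (41, 1.4737) (41, 12.2568)]  |A|=171.5296
6. ⊥bis P1·P5 via (23.46,13.135): [(25.6035, 19.5066) (24.7447, 16.9538) (25.0479, 9.3228) (41, 1.4737) (41, 12.2568)]  |A|=170.0828
7. ⊥bis P1·P6 via (24.115,15.46): [(26.5557, 19.0583) (24.7659, 16.4197) (25.0479, 9.3228) (41, 1.4737) (41, 12.2568)]  |A|=168.1689
8. canonical 5-gon: [(26.5557, 19.0583) (24.7659, 16.4197) (25.0479, 9.3228) (41, 1.4737) (41, 12.2568)]
9. shoelace: 168.1689

Area of P1's cell: 168.1689 (5 vertices)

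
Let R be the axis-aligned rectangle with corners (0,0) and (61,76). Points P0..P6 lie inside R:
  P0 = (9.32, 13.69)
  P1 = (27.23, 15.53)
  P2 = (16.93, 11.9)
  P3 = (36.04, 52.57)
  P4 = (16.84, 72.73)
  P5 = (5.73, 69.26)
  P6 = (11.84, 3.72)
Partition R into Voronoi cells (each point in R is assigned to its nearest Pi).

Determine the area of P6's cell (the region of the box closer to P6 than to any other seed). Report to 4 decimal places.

1. box [0,61]×[0,76]: [(0, 0) (61, 0) (61, 76) (0, 76)]
2. ⊥bis P6·P0 via (10.58,8.705): [(0, 6.0308) (0, 0) (61, 0) (61, 21.4491)]  |A|=838.1366
3. ⊥bis P6·P1 via (19.535,9.625): [(18.6715, 10.7502) (0, 6.0308) (0, 0) (26.921, 0)]  |A|=201.0057
4. ⊥bis P6·P2 via (14.385,7.81): [(26.9072, 0.0181) (12.263, 9.1304) (0, 6.0308) (0, 0) (26.921, 0)]  |A|=159.9472
5. ⊥bis P6·P3 via (23.94,28.145): [(26.9072, 0.0181) (12.263, 9.1304) (0, 6.0308) (0, 0) (26.921, 0)]  |A|=159.9472
6. ⊥bis P6·P4 via (14.34,38.225): [(26.9072, 0.0181) (12.263, 9.1304) (0, 6.0308) (0, 0) (26.921, 0)]  |A|=159.9472
7. ⊥bis P6·P5 via (8.785,36.49): [(26.9072, 0.0181) (12.263, 9.1304) (0, 6.0308) (0, 0) (26.921, 0)]  |A|=159.9472
8. canonical 5-gon: [(26.9072, 0.0181) (12.263, 9.1304) (0, 6.0308) (0, 0) (26.921, 0)]
9. shoelace: 159.9472

Area of P6's cell: 159.9472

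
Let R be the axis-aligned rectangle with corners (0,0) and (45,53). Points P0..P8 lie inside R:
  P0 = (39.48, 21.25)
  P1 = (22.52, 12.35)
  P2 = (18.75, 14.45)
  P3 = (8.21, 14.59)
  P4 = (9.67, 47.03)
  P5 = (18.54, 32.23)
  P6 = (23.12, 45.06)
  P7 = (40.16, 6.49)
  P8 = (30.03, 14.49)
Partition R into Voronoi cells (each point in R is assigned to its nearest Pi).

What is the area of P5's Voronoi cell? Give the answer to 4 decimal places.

Area of P5's cell: 350.4640

1. box [0,45]×[0,53]: [(0, 0) (45, 0) (45, 53) (0, 53)]
2. ⊥bis P5·P0 via (29.01,26.74): [(0, 0) (14.9887, 0) (42.7796, 53) (0, 53)]  |A|=1530.8602
3. ⊥bis P5·P1 via (20.53,22.29): [(0, 18.1799) (27.3976, 23.6649) (42.7796, 53) (0, 53)]  |A|=1104.4648
4. ⊥bis P5·P2 via (18.645,23.34): [(0, 23.1198) (26.2217, 23.4295) (27.3976, 23.6649) (42.7796, 53) (0, 53)]  |A|=1039.6983
5. ⊥bis P5·P3 via (13.375,23.41): [(0, 31.2424) (13.5964, 23.2804) (26.2217, 23.4295) (27.3976, 23.6649) (42.7796, 53) (0, 53)]  |A|=984.4792
6. ⊥bis P5·P4 via (14.105,39.63): [(0.0556, 31.2099) (13.5964, 23.2804) (26.2217, 23.4295) (27.3976, 23.6649) (42.7796, 53) (36.4135, 53)]  |A|=587.1471
7. ⊥bis P5·P6 via (20.83,38.645): [(15.5854, 40.5172) (0.0556, 31.2099) (13.5964, 23.2804) (26.2217, 23.4295) (27.3976, 23.6649) (32.9785, 34.3083)]  |A|=354.4329
8. ⊥bis P5·P7 via (29.35,19.36): [(15.5854, 40.5172) (0.0556, 31.2099) (13.5964, 23.2804) (26.2217, 23.4295) (27.3976, 23.6649) (32.9785, 34.3083)]  |A|=354.4329
9. ⊥bis P5·P8 via (24.285,23.36): [(15.5854, 40.5172) (0.0556, 31.2099) (13.5964, 23.2804) (24.3583, 23.4075) (28.7562, 26.2559) (32.9785, 34.3083)]  |A|=350.464
10. canonical 6-gon: [(15.5854, 40.5172) (0.0556, 31.2099) (13.5964, 23.2804) (24.3583, 23.4075) (28.7562, 26.2559) (32.9785, 34.3083)]
11. shoelace: 350.464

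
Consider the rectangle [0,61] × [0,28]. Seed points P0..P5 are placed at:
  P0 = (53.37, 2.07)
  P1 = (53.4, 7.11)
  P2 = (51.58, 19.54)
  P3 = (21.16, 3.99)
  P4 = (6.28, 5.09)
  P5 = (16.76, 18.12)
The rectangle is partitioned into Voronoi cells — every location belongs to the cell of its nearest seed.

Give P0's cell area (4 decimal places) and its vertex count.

Area of P0's cell: 109.7364 (4 vertices)

1. box [0,61]×[0,28]: [(0, 0) (61, 0) (61, 28) (0, 28)]
2. ⊥bis P0·P1 via (53.385,4.59): [(0, 4.9078) (0, 0) (61, 0) (61, 4.5447)]  |A|=288.2994
3. ⊥bis P0·P2 via (52.475,10.805): [(0, 4.9078) (0, 0) (61, 0) (61, 4.5447)]  |A|=288.2994
4. ⊥bis P0·P3 via (37.265,3.03): [(37.3637, 4.6854) (37.0844, 0) (61, 0) (61, 4.5447)]  |A|=109.7364
5. ⊥bis P0·P4 via (29.825,3.58): [(37.3637, 4.6854) (37.0844, 0) (61, 0) (61, 4.5447)]  |A|=109.7364
6. ⊥bis P0·P5 via (35.065,10.095): [(37.3637, 4.6854) (37.0844, 0) (61, 0) (61, 4.5447)]  |A|=109.7364
7. canonical 4-gon: [(37.3637, 4.6854) (37.0844, 0) (61, 0) (61, 4.5447)]
8. shoelace: 109.7364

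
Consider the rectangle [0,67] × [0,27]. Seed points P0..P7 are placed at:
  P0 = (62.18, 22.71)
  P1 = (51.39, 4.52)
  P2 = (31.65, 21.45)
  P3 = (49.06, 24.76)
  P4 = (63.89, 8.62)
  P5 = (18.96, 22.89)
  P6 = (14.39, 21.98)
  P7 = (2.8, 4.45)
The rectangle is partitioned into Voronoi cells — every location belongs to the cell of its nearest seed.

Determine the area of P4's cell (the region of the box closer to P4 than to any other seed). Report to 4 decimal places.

Area of P4's cell: 149.9689

1. box [0,67]×[0,27]: [(0, 0) (67, 0) (67, 27) (0, 27)]
2. ⊥bis P4·P0 via (63.035,15.665): [(0, 8.0149) (0, 0) (67, 0) (67, 16.1462)]  |A|=809.3971
3. ⊥bis P4·P1 via (57.64,6.57): [(54.9776, 14.6871) (59.795, 0) (67, 0) (67, 16.1462)]  |A|=149.9689
4. ⊥bis P4·P2 via (47.77,15.035): [(54.9776, 14.6871) (59.795, 0) (67, 0) (67, 16.1462)]  |A|=149.9689
5. ⊥bis P4·P3 via (56.475,16.69): [(54.9776, 14.6871) (59.795, 0) (67, 0) (67, 16.1462)]  |A|=149.9689
6. ⊥bis P4·P5 via (41.425,15.755): [(54.9776, 14.6871) (59.795, 0) (67, 0) (67, 16.1462)]  |A|=149.9689
7. ⊥bis P4·P6 via (39.14,15.3): [(54.9776, 14.6871) (59.795, 0) (67, 0) (67, 16.1462)]  |A|=149.9689
8. ⊥bis P4·P7 via (33.345,6.535): [(54.9776, 14.6871) (59.795, 0) (67, 0) (67, 16.1462)]  |A|=149.9689
9. canonical 4-gon: [(54.9776, 14.6871) (59.795, 0) (67, 0) (67, 16.1462)]
10. shoelace: 149.9689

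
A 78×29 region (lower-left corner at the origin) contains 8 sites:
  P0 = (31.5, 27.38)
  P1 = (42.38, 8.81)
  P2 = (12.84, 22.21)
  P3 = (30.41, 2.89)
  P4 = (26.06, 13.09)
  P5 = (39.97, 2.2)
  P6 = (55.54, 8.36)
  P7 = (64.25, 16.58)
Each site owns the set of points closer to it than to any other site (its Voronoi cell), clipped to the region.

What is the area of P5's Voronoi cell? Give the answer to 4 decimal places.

1. box [0,78]×[0,29]: [(0, 0) (78, 0) (78, 29) (0, 29)]
2. ⊥bis P5·P0 via (35.735,14.79): [(0, 2.7695) (0, 0) (78, 0) (78, 29) (77.9791, 29)]  |A|=1239.2853
3. ⊥bis P5·P1 via (41.175,5.505): [(25.3187, 11.2862) (0, 2.7695) (0, 0) (56.2738, 0)]  |A|=352.6187
4. ⊥bis P5·P2 via (26.405,12.205): [(25.6407, 11.1688) (17.4031, 0) (56.2738, 0)]  |A|=217.0692
5. ⊥bis P5·P3 via (35.19,2.545): [(35.5516, 7.5553) (35.0063, 0) (56.2738, 0)]  |A|=80.3408
6. ⊥bis P5·P4 via (33.015,7.645): [(35.5516, 7.5553) (35.0063, 0) (56.2738, 0)]  |A|=80.3408
7. ⊥bis P5·P6 via (47.755,5.28): [(48.7601, 2.7395) (35.5516, 7.5553) (35.0063, 0) (49.8439, 0)]  |A|=71.5336
8. ⊥bis P5·P7 via (52.11,9.39): [(48.7601, 2.7395) (35.5516, 7.5553) (35.0063, 0) (49.8439, 0)]  |A|=71.5336
9. canonical 4-gon: [(48.7601, 2.7395) (35.5516, 7.5553) (35.0063, 0) (49.8439, 0)]
10. shoelace: 71.5336

Area of P5's cell: 71.5336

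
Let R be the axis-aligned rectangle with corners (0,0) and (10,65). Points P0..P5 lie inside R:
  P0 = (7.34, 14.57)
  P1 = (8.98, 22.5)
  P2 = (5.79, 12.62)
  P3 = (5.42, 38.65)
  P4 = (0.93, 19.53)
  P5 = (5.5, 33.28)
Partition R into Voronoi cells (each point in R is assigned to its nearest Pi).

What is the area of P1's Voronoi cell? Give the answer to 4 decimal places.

Area of P1's cell: 52.4202

1. box [0,10]×[0,65]: [(0, 0) (10, 0) (10, 65) (0, 65)]
2. ⊥bis P1·P0 via (8.16,18.535): [(0, 20.2226) (10, 18.1545) (10, 65) (0, 65)]  |A|=458.1148
3. ⊥bis P1·P2 via (7.385,17.56): [(0, 20.2226) (10, 18.1545) (10, 65) (0, 65)]  |A|=458.1148
4. ⊥bis P1·P3 via (7.2,30.575): [(0, 28.9879) (0, 20.2226) (10, 18.1545) (10, 31.1922)]  |A|=109.0153
5. ⊥bis P1·P4 via (4.955,21.015): [(1.862, 29.3983) (5.6808, 19.0477) (10, 18.1545) (10, 31.1922)]  |A|=73.698
6. ⊥bis P1·P5 via (7.24,27.89): [(2.9316, 26.4992) (5.6808, 19.0477) (10, 18.1545) (10, 28.781)]  |A|=52.4202
7. canonical 4-gon: [(2.9316, 26.4992) (5.6808, 19.0477) (10, 18.1545) (10, 28.781)]
8. shoelace: 52.4202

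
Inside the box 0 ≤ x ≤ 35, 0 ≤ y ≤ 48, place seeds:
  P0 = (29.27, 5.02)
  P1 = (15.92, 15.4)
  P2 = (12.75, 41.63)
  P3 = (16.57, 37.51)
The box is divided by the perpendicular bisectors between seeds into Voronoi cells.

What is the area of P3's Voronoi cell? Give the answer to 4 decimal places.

Area of P3's cell: 494.2949

1. box [0,35]×[0,48]: [(0, 0) (35, 0) (35, 48) (0, 48)]
2. ⊥bis P3·P0 via (22.92,21.265): [(0, 12.3058) (35, 25.9869) (35, 48) (0, 48)]  |A|=1009.8767
3. ⊥bis P3·P1 via (16.245,26.455): [(0, 26.9326) (34.8018, 25.9095) (35, 25.9869) (35, 48) (0, 48)]  |A|=755.3581
4. ⊥bis P3·P2 via (14.66,39.57): [(0.9985, 26.9032) (34.8018, 25.9095) (35, 25.9869) (35, 48) (23.752, 48)]  |A|=494.2949
5. canonical 5-gon: [(0.9985, 26.9032) (34.8018, 25.9095) (35, 25.9869) (35, 48) (23.752, 48)]
6. shoelace: 494.2949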